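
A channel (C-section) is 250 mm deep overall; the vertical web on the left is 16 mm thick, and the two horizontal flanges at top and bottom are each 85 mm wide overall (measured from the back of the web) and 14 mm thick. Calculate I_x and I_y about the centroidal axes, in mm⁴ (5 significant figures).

Decompose the section into non-overlapping parts with the origin at the bottom-left of its bounding rectangle.
Web: 16 × 250, A = 4 000 mm², y = 125 mm, Ī = 20 833 333 mm⁴.
Top flange (beyond web): 69 × 14, A = 966 mm², y = 243 mm, Ī = 15 778 mm⁴.
Bottom flange (beyond web): 69 × 14, A = 966 mm², y = 7 mm, Ī = 15 778 mm⁴.
By symmetry the centroid is at mid-height, ȳ = 125 mm.
Transfer each piece to the centroidal x-axis using Ī + A·d² with d = y − 125:
  web: d = 0 mm → contributes +20 833 333 mm⁴
  top flange (beyond web): d = 118 mm → contributes +13 466 362 mm⁴
  bottom flange (beyond web): d = -118 mm → contributes +13 466 362 mm⁴
Total I = 47 766 057 mm⁴.
For the y-axis: x̄ = 21.84187 mm.
Repeating about the centroidal y-axis gives I_y = 3 204 973 mm⁴.

I_x ≈ 4.7766 × 10⁷ mm⁴, I_y ≈ 3.2050 × 10⁶ mm⁴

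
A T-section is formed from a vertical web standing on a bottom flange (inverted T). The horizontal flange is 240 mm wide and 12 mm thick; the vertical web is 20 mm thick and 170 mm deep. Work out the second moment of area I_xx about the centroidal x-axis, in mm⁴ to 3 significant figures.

Treat the section as a set of non-overlapping primitives; coordinates are from the bounding-box lower-left.
Flange: 240 × 12, A = 2 880 mm², y = 6 mm, Ī = 34 560 mm⁴.
Web: 20 × 170, A = 3 400 mm², y = 97 mm, Ī = 8 188 333 mm⁴.
Centroid: ȳ = ΣA·y / ΣA = 55.268 mm.
Transfer each piece to the centroidal x-axis using Ī + A·d² with d = y − 55.268:
  flange: d = -49.268 mm → contributes +7 025 150 mm⁴
  web: d = 41.732 mm → contributes +14 109 774 mm⁴
Total I = 21 134 924 mm⁴.

I_xx ≈ 2.11 × 10⁷ mm⁴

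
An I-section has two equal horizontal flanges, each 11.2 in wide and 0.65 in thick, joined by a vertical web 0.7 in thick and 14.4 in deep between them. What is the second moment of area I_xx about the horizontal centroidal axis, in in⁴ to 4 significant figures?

Break the section into simple shapes (no overlaps), measuring from the bottom-left corner of the bounding box.
Bottom flange: 11.2 × 0.65, A = 7.28 in², y = 0.325 in, Ī = 0.256317 in⁴.
Web: 0.7 × 14.4, A = 10.08 in², y = 7.85 in, Ī = 174.182 in⁴.
Top flange: 11.2 × 0.65, A = 7.28 in², y = 15.375 in, Ī = 0.256317 in⁴.
By symmetry the centroid is at mid-height, ȳ = 7.85 in.
Transfer each piece to the horizontal centroidal axis using Ī + A·d² with d = y − 7.85:
  bottom flange: d = -7.525 in → contributes +412.491 in⁴
  web: d = 0 in → contributes +174.182 in⁴
  top flange: d = 7.525 in → contributes +412.491 in⁴
Total I = 999.164 in⁴.

I_xx ≈ 999.2 in⁴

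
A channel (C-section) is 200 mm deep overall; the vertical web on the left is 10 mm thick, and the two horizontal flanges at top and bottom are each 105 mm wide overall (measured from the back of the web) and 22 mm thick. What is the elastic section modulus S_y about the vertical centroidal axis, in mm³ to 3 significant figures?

S_y ≈ 1.07 × 10⁵ mm³

Split into non-overlapping primitives; take the origin at the lower-left of the bounding box.
Web: 10 × 200, A = 2 000 mm², x = 5 mm, Ī = 16 667 mm⁴.
Top flange (beyond web): 95 × 22, A = 2 090 mm², x = 57.5 mm, Ī = 1 571 854 mm⁴.
Bottom flange (beyond web): 95 × 22, A = 2 090 mm², x = 57.5 mm, Ī = 1 571 854 mm⁴.
Centroid: x̄ = ΣA·x / ΣA = 40.51 mm.
Transfer each piece to the vertical centroidal axis using Ī + A·d² with d = x − 40.51:
  web: d = -35.51 mm → contributes +2 538 545 mm⁴
  top flange (beyond web): d = 16.99 mm → contributes +2 175 174 mm⁴
  bottom flange (beyond web): d = 16.99 mm → contributes +2 175 174 mm⁴
Total I = 6 888 894 mm⁴.
Extreme fibre distance c = 64.49 mm; S = I/c = 106 821 mm³.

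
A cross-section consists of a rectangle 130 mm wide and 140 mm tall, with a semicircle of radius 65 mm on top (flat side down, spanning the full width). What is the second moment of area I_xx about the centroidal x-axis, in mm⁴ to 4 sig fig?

I_xx ≈ 7.800 × 10⁷ mm⁴

Split into non-overlapping primitives; take the origin at the lower-left of the bounding box.
Rectangular body: 130 × 140, A = 18 200 mm², y = 70 mm, Ī = 29 726 667 mm⁴.
Semicircular cap: semicircle r = 65, A = 6636.61 mm², y = 167.587 mm, Ī = 1 959 230 mm⁴.
Centroid: ȳ = ΣA·y / ΣA = 96.0763 mm.
Transfer each piece to the centroidal x-axis using Ī + A·d² with d = y − 96.0763:
  rectangular body: d = -26.0763 mm → contributes +42 102 158 mm⁴
  semicircular cap: d = 71.5106 mm → contributes +35 897 308 mm⁴
Total I = 77 999 465 mm⁴.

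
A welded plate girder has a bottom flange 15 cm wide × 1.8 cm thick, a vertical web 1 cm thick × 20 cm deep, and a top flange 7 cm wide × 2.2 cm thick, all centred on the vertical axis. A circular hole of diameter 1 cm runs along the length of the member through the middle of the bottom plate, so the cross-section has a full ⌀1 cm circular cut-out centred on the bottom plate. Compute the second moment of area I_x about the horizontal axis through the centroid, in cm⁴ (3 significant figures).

Split into non-overlapping primitives; take the origin at the lower-left of the bounding box.
Bottom plate: 15 × 1.8, A = 27 cm², y = 0.9 cm, Ī = 7.29 cm⁴.
Web plate: 1 × 20, A = 20 cm², y = 11.8 cm, Ī = 666.67 cm⁴.
Top plate: 7 × 2.2, A = 15.4 cm², y = 22.9 cm, Ī = 6.2113 cm⁴.
Hole (subtracted): ⌀1, A = 0.7854 cm², y = 0.9 cm, Ī = 0.049087 cm⁴.
Centroid: ȳ = ΣA·y / ΣA = 9.9368 cm.
Transfer each piece to the horizontal axis through the centroid using Ī + A·d² with d = y − 9.9368:
  bottom plate: d = -9.0368 cm → contributes +2212.2 cm⁴
  web plate: d = 1.8632 cm → contributes +736.1 cm⁴
  top plate: d = 12.963 cm → contributes +2594.1 cm⁴
  hole: d = -9.0368 cm → contributes −64.188 cm⁴
Total I = 5478.2 cm⁴.

I_x ≈ 5480 cm⁴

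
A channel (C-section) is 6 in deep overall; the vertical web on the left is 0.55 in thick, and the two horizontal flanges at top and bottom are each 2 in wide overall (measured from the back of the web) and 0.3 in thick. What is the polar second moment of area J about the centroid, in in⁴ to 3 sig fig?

Treat the section as a set of non-overlapping primitives; coordinates are from the bounding-box lower-left.
Web: 0.55 × 6, A = 3.3 in², y = 3 in, Ī = 9.9 in⁴.
Top flange (beyond web): 1.45 × 0.3, A = 0.435 in², y = 5.85 in, Ī = 0.0032625 in⁴.
Bottom flange (beyond web): 1.45 × 0.3, A = 0.435 in², y = 0.15 in, Ī = 0.0032625 in⁴.
By symmetry the centroid is at mid-height, ȳ = 3 in.
Transfer each piece to the centroidal x-axis using Ī + A·d² with d = y − 3:
  web: d = 0 in → contributes +9.9 in⁴
  top flange (beyond web): d = 2.85 in → contributes +3.5366 in⁴
  bottom flange (beyond web): d = -2.85 in → contributes +3.5366 in⁴
Total I = 16.973 in⁴.
For the y-axis: x̄ = 0.48363 in.
Repeating about the centroidal y-axis gives I_y = 0.92411 in⁴.
Polar second moment: J = I_x + I_y = 17.897 in⁴.

J ≈ 17.9 in⁴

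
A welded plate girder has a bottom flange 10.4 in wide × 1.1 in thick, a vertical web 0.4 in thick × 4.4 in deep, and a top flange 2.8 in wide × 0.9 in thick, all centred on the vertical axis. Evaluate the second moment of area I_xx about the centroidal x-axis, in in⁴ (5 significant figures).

I_xx ≈ 69.307 in⁴

Split into non-overlapping primitives; take the origin at the lower-left of the bounding box.
Bottom plate: 10.4 × 1.1, A = 11.44 in², y = 0.55 in, Ī = 1.153533 in⁴.
Web plate: 0.4 × 4.4, A = 1.76 in², y = 3.3 in, Ī = 2.839467 in⁴.
Top plate: 2.8 × 0.9, A = 2.52 in², y = 5.95 in, Ī = 0.1701 in⁴.
Centroid: ȳ = ΣA·y / ΣA = 1.723537 in.
Transfer each piece to the centroidal x-axis using Ī + A·d² with d = y − 1.723537:
  bottom plate: d = -1.173537 in → contributes +16.90857 in⁴
  web plate: d = 1.576463 in → contributes +7.213482 in⁴
  top plate: d = 4.226463 in → contributes +45.18484 in⁴
Total I = 69.30689 in⁴.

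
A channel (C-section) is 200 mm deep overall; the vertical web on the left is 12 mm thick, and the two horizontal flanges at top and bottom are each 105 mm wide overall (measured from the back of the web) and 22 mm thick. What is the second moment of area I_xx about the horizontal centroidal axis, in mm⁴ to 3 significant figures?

Break the section into simple shapes (no overlaps), measuring from the bottom-left corner of the bounding box.
Web: 12 × 200, A = 2 400 mm², y = 100 mm, Ī = 8 000 000 mm⁴.
Top flange (beyond web): 93 × 22, A = 2 046 mm², y = 189 mm, Ī = 82 522 mm⁴.
Bottom flange (beyond web): 93 × 22, A = 2 046 mm², y = 11 mm, Ī = 82 522 mm⁴.
By symmetry the centroid is at mid-height, ȳ = 100 mm.
Transfer each piece to the horizontal centroidal axis using Ī + A·d² with d = y − 100:
  web: d = 0 mm → contributes +8 000 000 mm⁴
  top flange (beyond web): d = 89 mm → contributes +16 288 888 mm⁴
  bottom flange (beyond web): d = -89 mm → contributes +16 288 888 mm⁴
Total I = 40 577 776 mm⁴.

I_xx ≈ 4.06 × 10⁷ mm⁴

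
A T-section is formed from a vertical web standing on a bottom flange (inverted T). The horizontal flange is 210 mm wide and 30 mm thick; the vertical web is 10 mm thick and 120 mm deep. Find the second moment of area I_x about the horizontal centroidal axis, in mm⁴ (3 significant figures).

I_x ≈ 7.58 × 10⁶ mm⁴

Split into non-overlapping primitives; take the origin at the lower-left of the bounding box.
Flange: 210 × 30, A = 6 300 mm², y = 15 mm, Ī = 472 500 mm⁴.
Web: 10 × 120, A = 1 200 mm², y = 90 mm, Ī = 1 440 000 mm⁴.
Centroid: ȳ = ΣA·y / ΣA = 27 mm.
Transfer each piece to the horizontal centroidal axis using Ī + A·d² with d = y − 27:
  flange: d = -12 mm → contributes +1 379 700 mm⁴
  web: d = 63 mm → contributes +6 202 800 mm⁴
Total I = 7 582 500 mm⁴.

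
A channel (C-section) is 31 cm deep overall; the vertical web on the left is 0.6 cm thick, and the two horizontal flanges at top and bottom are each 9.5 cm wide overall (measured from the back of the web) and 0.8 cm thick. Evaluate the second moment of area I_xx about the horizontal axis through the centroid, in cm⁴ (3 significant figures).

Decompose the section into non-overlapping parts with the origin at the bottom-left of its bounding rectangle.
Web: 0.6 × 31, A = 18.6 cm², y = 15.5 cm, Ī = 1489.6 cm⁴.
Top flange (beyond web): 8.9 × 0.8, A = 7.12 cm², y = 30.6 cm, Ī = 0.37973 cm⁴.
Bottom flange (beyond web): 8.9 × 0.8, A = 7.12 cm², y = 0.4 cm, Ī = 0.37973 cm⁴.
By symmetry the centroid is at mid-height, ȳ = 15.5 cm.
Transfer each piece to the horizontal axis through the centroid using Ī + A·d² with d = y − 15.5:
  web: d = 0 cm → contributes +1489.6 cm⁴
  top flange (beyond web): d = 15.1 cm → contributes +1623.8 cm⁴
  bottom flange (beyond web): d = -15.1 cm → contributes +1623.8 cm⁴
Total I = 4737.2 cm⁴.

I_xx ≈ 4740 cm⁴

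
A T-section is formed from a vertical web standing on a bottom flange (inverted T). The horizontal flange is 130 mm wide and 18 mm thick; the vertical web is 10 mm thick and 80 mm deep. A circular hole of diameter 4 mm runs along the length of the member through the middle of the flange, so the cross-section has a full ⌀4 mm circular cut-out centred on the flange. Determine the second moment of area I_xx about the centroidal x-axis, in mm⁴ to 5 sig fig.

Decompose the section into non-overlapping parts with the origin at the bottom-left of its bounding rectangle.
Flange: 130 × 18, A = 2 340 mm², y = 9 mm, Ī = 63 180 mm⁴.
Web: 10 × 80, A = 800 mm², y = 58 mm, Ī = 426666.7 mm⁴.
Hole (subtracted): ⌀4, A = 12.56637 mm², y = 9 mm, Ī = 12.56637 mm⁴.
Centroid: ȳ = ΣA·y / ΣA = 21.53424 mm.
Transfer each piece to the centroidal x-axis using Ī + A·d² with d = y − 21.53424:
  flange: d = -12.53424 mm → contributes +430810.7 mm⁴
  web: d = 36.46576 mm → contributes +1 490 468 mm⁴
  hole: d = -12.53424 mm → contributes −1986.833 mm⁴
Total I = 1 919 292 mm⁴.

I_xx ≈ 1.9193 × 10⁶ mm⁴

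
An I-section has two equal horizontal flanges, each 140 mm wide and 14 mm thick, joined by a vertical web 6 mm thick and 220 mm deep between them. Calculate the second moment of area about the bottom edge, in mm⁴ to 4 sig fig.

I_base ≈ 1.396 × 10⁸ mm⁴

Treat the section as a set of non-overlapping primitives; coordinates are from the bounding-box lower-left.
Bottom flange: 140 × 14, A = 1 960 mm², y = 7 mm, Ī = 32013.3 mm⁴.
Web: 6 × 220, A = 1 320 mm², y = 124 mm, Ī = 5 324 000 mm⁴.
Top flange: 140 × 14, A = 1 960 mm², y = 241 mm, Ī = 32013.3 mm⁴.
Transfer each piece to the base of the section using Ī + A·d² with d = y − 0:
  bottom flange: d = 7 mm → contributes +128 053 mm⁴
  web: d = 124 mm → contributes +25 620 320 mm⁴
  top flange: d = 241 mm → contributes +113 870 773 mm⁴
Total I = 139 619 147 mm⁴.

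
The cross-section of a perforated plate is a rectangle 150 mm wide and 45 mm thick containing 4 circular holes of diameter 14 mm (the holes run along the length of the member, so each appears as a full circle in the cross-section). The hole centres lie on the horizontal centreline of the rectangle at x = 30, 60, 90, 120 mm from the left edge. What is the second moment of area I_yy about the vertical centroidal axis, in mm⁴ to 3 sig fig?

Decompose the section into non-overlapping parts with the origin at the bottom-left of its bounding rectangle.
Plate: 150 × 45, A = 6 750 mm², x = 75 mm, Ī = 12 656 250 mm⁴.
Hole 1 (subtracted): ⌀14, A = 153.94 mm², x = 30 mm, Ī = 1885.7 mm⁴.
Hole 2 (subtracted): ⌀14, A = 153.94 mm², x = 60 mm, Ī = 1885.7 mm⁴.
Hole 3 (subtracted): ⌀14, A = 153.94 mm², x = 90 mm, Ī = 1885.7 mm⁴.
Hole 4 (subtracted): ⌀14, A = 153.94 mm², x = 120 mm, Ī = 1885.7 mm⁴.
By symmetry the centroid is at mid-width, x̄ = 75 mm.
Transfer each piece to the vertical centroidal axis using Ī + A·d² with d = x − 75:
  plate: d = 0 mm → contributes +12 656 250 mm⁴
  hole 1: d = -45 mm → contributes −313 610 mm⁴
  hole 2: d = -15 mm → contributes −36 522 mm⁴
  hole 3: d = 15 mm → contributes −36 522 mm⁴
  hole 4: d = 45 mm → contributes −313 610 mm⁴
Total I = 11 955 986 mm⁴.

I_yy ≈ 1.20 × 10⁷ mm⁴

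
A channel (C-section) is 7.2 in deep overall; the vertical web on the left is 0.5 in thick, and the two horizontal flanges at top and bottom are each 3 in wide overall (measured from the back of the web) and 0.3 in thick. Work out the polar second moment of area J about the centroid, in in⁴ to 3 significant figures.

Decompose the section into non-overlapping parts with the origin at the bottom-left of its bounding rectangle.
Web: 0.5 × 7.2, A = 3.6 in², y = 3.6 in, Ī = 15.552 in⁴.
Top flange (beyond web): 2.5 × 0.3, A = 0.75 in², y = 7.05 in, Ī = 0.005625 in⁴.
Bottom flange (beyond web): 2.5 × 0.3, A = 0.75 in², y = 0.15 in, Ī = 0.005625 in⁴.
By symmetry the centroid is at mid-height, ȳ = 3.6 in.
Transfer each piece to the centroidal x-axis using Ī + A·d² with d = y − 3.6:
  web: d = 0 in → contributes +15.552 in⁴
  top flange (beyond web): d = 3.45 in → contributes +8.9325 in⁴
  bottom flange (beyond web): d = -3.45 in → contributes +8.9325 in⁴
Total I = 33.417 in⁴.
For the y-axis: x̄ = 0.69118 in.
Repeating about the centroidal y-axis gives I_y = 3.2386 in⁴.
Polar second moment: J = I_x + I_y = 36.656 in⁴.

J ≈ 36.7 in⁴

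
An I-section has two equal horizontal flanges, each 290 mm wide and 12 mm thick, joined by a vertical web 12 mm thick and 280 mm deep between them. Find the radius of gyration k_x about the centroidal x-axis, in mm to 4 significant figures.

Split into non-overlapping primitives; take the origin at the lower-left of the bounding box.
Bottom flange: 290 × 12, A = 3 480 mm², y = 6 mm, Ī = 41 760 mm⁴.
Web: 12 × 280, A = 3 360 mm², y = 152 mm, Ī = 21 952 000 mm⁴.
Top flange: 290 × 12, A = 3 480 mm², y = 298 mm, Ī = 41 760 mm⁴.
By symmetry the centroid is at mid-height, ȳ = 152 mm.
Transfer each piece to the centroidal x-axis using Ī + A·d² with d = y − 152:
  bottom flange: d = -146 mm → contributes +74 221 440 mm⁴
  web: d = 0 mm → contributes +21 952 000 mm⁴
  top flange: d = 146 mm → contributes +74 221 440 mm⁴
Total I = 170 394 880 mm⁴.
Radius of gyration: k = √(I/A) = √(170 394 880 / 10 320) = 128.496 mm.

k_x ≈ 128.5 mm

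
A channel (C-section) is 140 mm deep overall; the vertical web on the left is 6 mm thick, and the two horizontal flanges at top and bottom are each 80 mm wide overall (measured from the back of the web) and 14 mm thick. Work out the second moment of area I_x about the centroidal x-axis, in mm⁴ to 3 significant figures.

I_x ≈ 9.63 × 10⁶ mm⁴

Treat the section as a set of non-overlapping primitives; coordinates are from the bounding-box lower-left.
Web: 6 × 140, A = 840 mm², y = 70 mm, Ī = 1 372 000 mm⁴.
Top flange (beyond web): 74 × 14, A = 1 036 mm², y = 133 mm, Ī = 16 921 mm⁴.
Bottom flange (beyond web): 74 × 14, A = 1 036 mm², y = 7 mm, Ī = 16 921 mm⁴.
By symmetry the centroid is at mid-height, ȳ = 70 mm.
Transfer each piece to the centroidal x-axis using Ī + A·d² with d = y − 70:
  web: d = 0 mm → contributes +1 372 000 mm⁴
  top flange (beyond web): d = 63 mm → contributes +4 128 805 mm⁴
  bottom flange (beyond web): d = -63 mm → contributes +4 128 805 mm⁴
Total I = 9 629 611 mm⁴.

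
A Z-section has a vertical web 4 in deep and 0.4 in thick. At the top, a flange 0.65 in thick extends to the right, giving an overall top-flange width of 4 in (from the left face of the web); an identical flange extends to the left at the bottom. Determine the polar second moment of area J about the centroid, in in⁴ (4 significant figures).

J ≈ 39.22 in⁴

Split into non-overlapping primitives; take the origin at the lower-left of the bounding box.
Web: 0.4 × 4, A = 1.6 in², y = 2 in, Ī = 2.13333 in⁴.
Top flange (beyond web): 3.6 × 0.65, A = 2.34 in², y = 3.675 in, Ī = 0.0823875 in⁴.
Bottom flange (beyond web): 3.6 × 0.65, A = 2.34 in², y = 0.325 in, Ī = 0.0823875 in⁴.
Centroid: ȳ = ΣA·y / ΣA = 2 in.
Transfer each piece to the centroidal x-axis using Ī + A·d² with d = y − 2:
  web: d = 0 in → contributes +2.13333 in⁴
  top flange (beyond web): d = 1.675 in → contributes +6.64755 in⁴
  bottom flange (beyond web): d = -1.675 in → contributes +6.64755 in⁴
Total I = 15.4284 in⁴.
For the y-axis: x̄ = 3.8 in.
Repeating about the centroidal y-axis gives I_y = 23.7957 in⁴.
Polar second moment: J = I_x + I_y = 39.2242 in⁴.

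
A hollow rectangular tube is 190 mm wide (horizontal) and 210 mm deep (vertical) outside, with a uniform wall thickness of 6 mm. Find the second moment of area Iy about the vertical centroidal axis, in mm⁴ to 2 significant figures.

Break the section into simple shapes (no overlaps), measuring from the bottom-left corner of the bounding box.
Outer rectangle: 190 × 210, A = 39 900 mm², x = 95 mm, Ī = 120 032 500 mm⁴.
Inner void (subtracted): 178 × 198, A = 35 244 mm², x = 95 mm, Ī = 93 055 908 mm⁴.
By symmetry the centroid is at mid-width, x̄ = 95 mm.
All pieces are centred on the vertical centroidal axis, so I = ΣĪ (holes subtracted) = 26 976 592 mm⁴.

Iy ≈ 2.7 × 10⁷ mm⁴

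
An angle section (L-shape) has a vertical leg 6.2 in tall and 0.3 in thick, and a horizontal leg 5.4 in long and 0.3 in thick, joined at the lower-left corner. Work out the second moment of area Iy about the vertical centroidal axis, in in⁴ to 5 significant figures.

Iy ≈ 9.4500 in⁴

Break the section into simple shapes (no overlaps), measuring from the bottom-left corner of the bounding box.
Vertical leg: 0.3 × 6.2, A = 1.86 in², x = 0.15 in, Ī = 0.01395 in⁴.
Horizontal leg (remainder): 5.1 × 0.3, A = 1.53 in², x = 2.85 in, Ī = 3.316275 in⁴.
Centroid: x̄ = ΣA·x / ΣA = 1.368584 in.
Transfer each piece to the vertical centroidal axis using Ī + A·d² with d = x − 1.368584:
  vertical leg: d = -1.218584 in → contributes +2.775952 in⁴
  horizontal leg (remainder): d = 1.481416 in → contributes +6.674003 in⁴
Total I = 9.449954 in⁴.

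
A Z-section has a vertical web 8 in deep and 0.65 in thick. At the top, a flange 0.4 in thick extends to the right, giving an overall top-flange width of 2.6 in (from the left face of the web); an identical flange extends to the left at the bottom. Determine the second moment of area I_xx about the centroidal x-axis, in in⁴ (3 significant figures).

Treat the section as a set of non-overlapping primitives; coordinates are from the bounding-box lower-left.
Web: 0.65 × 8, A = 5.2 in², y = 4 in, Ī = 27.733 in⁴.
Top flange (beyond web): 1.95 × 0.4, A = 0.78 in², y = 7.8 in, Ī = 0.0104 in⁴.
Bottom flange (beyond web): 1.95 × 0.4, A = 0.78 in², y = 0.2 in, Ī = 0.0104 in⁴.
Centroid: ȳ = ΣA·y / ΣA = 4 in.
Transfer each piece to the centroidal x-axis using Ī + A·d² with d = y − 4:
  web: d = 0 in → contributes +27.733 in⁴
  top flange (beyond web): d = 3.8 in → contributes +11.274 in⁴
  bottom flange (beyond web): d = -3.8 in → contributes +11.274 in⁴
Total I = 50.281 in⁴.

I_xx ≈ 50.3 in⁴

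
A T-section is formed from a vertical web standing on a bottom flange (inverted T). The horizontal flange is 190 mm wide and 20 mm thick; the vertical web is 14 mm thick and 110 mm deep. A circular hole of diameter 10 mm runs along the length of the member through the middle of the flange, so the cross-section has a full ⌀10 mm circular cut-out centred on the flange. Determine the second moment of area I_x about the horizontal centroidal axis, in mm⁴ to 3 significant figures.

I_x ≈ 6.28 × 10⁶ mm⁴

Decompose the section into non-overlapping parts with the origin at the bottom-left of its bounding rectangle.
Flange: 190 × 20, A = 3 800 mm², y = 10 mm, Ī = 126 667 mm⁴.
Web: 14 × 110, A = 1 540 mm², y = 75 mm, Ī = 1 552 833 mm⁴.
Hole (subtracted): ⌀10, A = 78.54 mm², y = 10 mm, Ī = 490.87 mm⁴.
Centroid: ȳ = ΣA·y / ΣA = 29.025 mm.
Transfer each piece to the horizontal centroidal axis using Ī + A·d² with d = y − 29.025:
  flange: d = -19.025 mm → contributes +1 502 099 mm⁴
  web: d = 45.975 mm → contributes +4 807 913 mm⁴
  hole: d = -19.025 mm → contributes −28 919 mm⁴
Total I = 6 281 093 mm⁴.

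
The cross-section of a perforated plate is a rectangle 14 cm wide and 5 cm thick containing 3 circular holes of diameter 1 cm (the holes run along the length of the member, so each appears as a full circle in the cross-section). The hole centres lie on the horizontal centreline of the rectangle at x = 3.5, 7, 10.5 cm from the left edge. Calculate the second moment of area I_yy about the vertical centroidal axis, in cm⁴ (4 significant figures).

I_yy ≈ 1124 cm⁴

Break the section into simple shapes (no overlaps), measuring from the bottom-left corner of the bounding box.
Plate: 14 × 5, A = 70 cm², x = 7 cm, Ī = 1143.33 cm⁴.
Hole 1 (subtracted): ⌀1, A = 0.785398 cm², x = 3.5 cm, Ī = 0.0490874 cm⁴.
Hole 2 (subtracted): ⌀1, A = 0.785398 cm², x = 7 cm, Ī = 0.0490874 cm⁴.
Hole 3 (subtracted): ⌀1, A = 0.785398 cm², x = 10.5 cm, Ī = 0.0490874 cm⁴.
By symmetry the centroid is at mid-width, x̄ = 7 cm.
Transfer each piece to the vertical centroidal axis using Ī + A·d² with d = x − 7:
  plate: d = 0 cm → contributes +1143.33 cm⁴
  hole 1: d = -3.5 cm → contributes −9.67021 cm⁴
  hole 2: d = 0 cm → contributes −0.0490874 cm⁴
  hole 3: d = 3.5 cm → contributes −9.67021 cm⁴
Total I = 1123.94 cm⁴.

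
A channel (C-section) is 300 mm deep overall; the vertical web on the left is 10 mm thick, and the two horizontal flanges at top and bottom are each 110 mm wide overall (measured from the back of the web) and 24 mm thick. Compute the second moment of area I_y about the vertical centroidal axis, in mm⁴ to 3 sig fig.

I_y ≈ 9.61 × 10⁶ mm⁴

Treat the section as a set of non-overlapping primitives; coordinates are from the bounding-box lower-left.
Web: 10 × 300, A = 3 000 mm², x = 5 mm, Ī = 25 000 mm⁴.
Top flange (beyond web): 100 × 24, A = 2 400 mm², x = 60 mm, Ī = 2 000 000 mm⁴.
Bottom flange (beyond web): 100 × 24, A = 2 400 mm², x = 60 mm, Ī = 2 000 000 mm⁴.
Centroid: x̄ = ΣA·x / ΣA = 38.846 mm.
Transfer each piece to the vertical centroidal axis using Ī + A·d² with d = x − 38.846:
  web: d = -33.846 mm → contributes +3 461 686 mm⁴
  top flange (beyond web): d = 21.154 mm → contributes +3 073 964 mm⁴
  bottom flange (beyond web): d = 21.154 mm → contributes +3 073 964 mm⁴
Total I = 9 609 615 mm⁴.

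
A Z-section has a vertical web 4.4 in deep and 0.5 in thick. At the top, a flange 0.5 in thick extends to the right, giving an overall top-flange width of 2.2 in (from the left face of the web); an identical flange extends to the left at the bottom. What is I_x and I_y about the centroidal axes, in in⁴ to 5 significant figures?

Break the section into simple shapes (no overlaps), measuring from the bottom-left corner of the bounding box.
Web: 0.5 × 4.4, A = 2.2 in², y = 2.2 in, Ī = 3.549333 in⁴.
Top flange (beyond web): 1.7 × 0.5, A = 0.85 in², y = 4.15 in, Ī = 0.01770833 in⁴.
Bottom flange (beyond web): 1.7 × 0.5, A = 0.85 in², y = 0.25 in, Ī = 0.01770833 in⁴.
Centroid: ȳ = ΣA·y / ΣA = 2.2 in.
Transfer each piece to the centroidal x-axis using Ī + A·d² with d = y − 2.2:
  web: d = 0 in → contributes +3.549333 in⁴
  top flange (beyond web): d = 1.95 in → contributes +3.249833 in⁴
  bottom flange (beyond web): d = -1.95 in → contributes +3.249833 in⁴
Total I = 10.049 in⁴.
For the y-axis: x̄ = 1.95 in.
Repeating about the centroidal y-axis gives I_y = 2.51225 in⁴.

I_x ≈ 10.049 in⁴, I_y ≈ 2.5123 in⁴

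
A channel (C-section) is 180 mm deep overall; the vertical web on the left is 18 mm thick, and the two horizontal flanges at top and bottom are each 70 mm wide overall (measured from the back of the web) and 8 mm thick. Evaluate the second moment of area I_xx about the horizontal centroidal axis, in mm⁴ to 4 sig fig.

I_xx ≈ 1.491 × 10⁷ mm⁴

Decompose the section into non-overlapping parts with the origin at the bottom-left of its bounding rectangle.
Web: 18 × 180, A = 3 240 mm², y = 90 mm, Ī = 8 748 000 mm⁴.
Top flange (beyond web): 52 × 8, A = 416 mm², y = 176 mm, Ī = 2218.67 mm⁴.
Bottom flange (beyond web): 52 × 8, A = 416 mm², y = 4 mm, Ī = 2218.67 mm⁴.
By symmetry the centroid is at mid-height, ȳ = 90 mm.
Transfer each piece to the horizontal centroidal axis using Ī + A·d² with d = y − 90:
  web: d = 0 mm → contributes +8 748 000 mm⁴
  top flange (beyond web): d = 86 mm → contributes +3 078 955 mm⁴
  bottom flange (beyond web): d = -86 mm → contributes +3 078 955 mm⁴
Total I = 14 905 909 mm⁴.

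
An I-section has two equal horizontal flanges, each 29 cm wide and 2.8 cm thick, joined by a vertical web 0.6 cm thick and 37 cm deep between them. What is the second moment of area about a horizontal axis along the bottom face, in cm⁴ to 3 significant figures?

Treat the section as a set of non-overlapping primitives; coordinates are from the bounding-box lower-left.
Bottom flange: 29 × 2.8, A = 81.2 cm², y = 1.4 cm, Ī = 53.051 cm⁴.
Web: 0.6 × 37, A = 22.2 cm², y = 21.3 cm, Ī = 2532.7 cm⁴.
Top flange: 29 × 2.8, A = 81.2 cm², y = 41.2 cm, Ī = 53.051 cm⁴.
Transfer each piece to a horizontal axis along the bottom face using Ī + A·d² with d = y − 0:
  bottom flange: d = 1.4 cm → contributes +212.2 cm⁴
  web: d = 21.3 cm → contributes +12 605 cm⁴
  top flange: d = 41.2 cm → contributes +137 885 cm⁴
Total I = 150 702 cm⁴.

I_base ≈ 1.51 × 10⁵ cm⁴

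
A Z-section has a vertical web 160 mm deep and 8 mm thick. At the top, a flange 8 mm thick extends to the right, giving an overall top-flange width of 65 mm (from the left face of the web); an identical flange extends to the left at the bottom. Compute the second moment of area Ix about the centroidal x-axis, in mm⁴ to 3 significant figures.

Split into non-overlapping primitives; take the origin at the lower-left of the bounding box.
Web: 8 × 160, A = 1 280 mm², y = 80 mm, Ī = 2 730 667 mm⁴.
Top flange (beyond web): 57 × 8, A = 456 mm², y = 156 mm, Ī = 2 432 mm⁴.
Bottom flange (beyond web): 57 × 8, A = 456 mm², y = 4 mm, Ī = 2 432 mm⁴.
Centroid: ȳ = ΣA·y / ΣA = 80 mm.
Transfer each piece to the centroidal x-axis using Ī + A·d² with d = y − 80:
  web: d = 0 mm → contributes +2 730 667 mm⁴
  top flange (beyond web): d = 76 mm → contributes +2 636 288 mm⁴
  bottom flange (beyond web): d = -76 mm → contributes +2 636 288 mm⁴
Total I = 8 003 243 mm⁴.

Ix ≈ 8.00 × 10⁶ mm⁴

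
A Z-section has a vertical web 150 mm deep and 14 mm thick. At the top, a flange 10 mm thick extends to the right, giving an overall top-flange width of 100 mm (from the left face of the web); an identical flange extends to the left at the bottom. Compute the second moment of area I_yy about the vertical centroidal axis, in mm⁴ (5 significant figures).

I_yy ≈ 5.3944 × 10⁶ mm⁴

Treat the section as a set of non-overlapping primitives; coordinates are from the bounding-box lower-left.
Web: 14 × 150, A = 2 100 mm², x = 93 mm, Ī = 34 300 mm⁴.
Top flange (beyond web): 86 × 10, A = 860 mm², x = 143 mm, Ī = 530046.7 mm⁴.
Bottom flange (beyond web): 86 × 10, A = 860 mm², x = 43 mm, Ī = 530046.7 mm⁴.
Centroid: x̄ = ΣA·x / ΣA = 93 mm.
Transfer each piece to the vertical centroidal axis using Ī + A·d² with d = x − 93:
  web: d = 0 mm → contributes +34 300 mm⁴
  top flange (beyond web): d = 50 mm → contributes +2 680 047 mm⁴
  bottom flange (beyond web): d = -50 mm → contributes +2 680 047 mm⁴
Total I = 5 394 393 mm⁴.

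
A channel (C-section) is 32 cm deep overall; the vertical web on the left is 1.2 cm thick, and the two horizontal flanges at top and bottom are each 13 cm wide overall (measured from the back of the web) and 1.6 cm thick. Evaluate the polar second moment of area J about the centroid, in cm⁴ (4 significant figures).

J ≈ 1.326 × 10⁴ cm⁴

Break the section into simple shapes (no overlaps), measuring from the bottom-left corner of the bounding box.
Web: 1.2 × 32, A = 38.4 cm², y = 16 cm, Ī = 3276.8 cm⁴.
Top flange (beyond web): 11.8 × 1.6, A = 18.88 cm², y = 31.2 cm, Ī = 4.02773 cm⁴.
Bottom flange (beyond web): 11.8 × 1.6, A = 18.88 cm², y = 0.8 cm, Ī = 4.02773 cm⁴.
By symmetry the centroid is at mid-height, ȳ = 16 cm.
Transfer each piece to the centroidal x-axis using Ī + A·d² with d = y − 16:
  web: d = 0 cm → contributes +3276.8 cm⁴
  top flange (beyond web): d = 15.2 cm → contributes +4366.06 cm⁴
  bottom flange (beyond web): d = -15.2 cm → contributes +4366.06 cm⁴
Total I = 12008.9 cm⁴.
For the y-axis: x̄ = 3.82269 cm.
Repeating about the centroidal y-axis gives I_y = 1247.13 cm⁴.
Polar second moment: J = I_x + I_y = 13256.1 cm⁴.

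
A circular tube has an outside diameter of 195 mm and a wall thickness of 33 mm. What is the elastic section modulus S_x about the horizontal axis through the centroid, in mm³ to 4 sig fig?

S_x ≈ 5.885 × 10⁵ mm³

Break the section into simple shapes (no overlaps), measuring from the bottom-left corner of the bounding box.
Outer circle: ⌀195, A = 29864.8 mm², y = 97.5 mm, Ī = 70 975 481 mm⁴.
Bore (subtracted): ⌀129, A = 13069.8 mm², y = 97.5 mm, Ī = 13 593 420 mm⁴.
By symmetry the centroid is at mid-height, ȳ = 97.5 mm.
All pieces are centred on the horizontal axis through the centroid, so I = ΣĪ (holes subtracted) = 57 382 061 mm⁴.
Extreme fibre distance c = 97.5 mm; S = I/c = 588 534 mm³.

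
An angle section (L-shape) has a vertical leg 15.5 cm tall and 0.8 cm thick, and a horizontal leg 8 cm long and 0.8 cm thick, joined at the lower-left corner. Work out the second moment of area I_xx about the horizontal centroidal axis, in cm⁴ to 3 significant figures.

Break the section into simple shapes (no overlaps), measuring from the bottom-left corner of the bounding box.
Vertical leg: 0.8 × 15.5, A = 12.4 cm², y = 7.75 cm, Ī = 248.26 cm⁴.
Horizontal leg (remainder): 7.2 × 0.8, A = 5.76 cm², y = 0.4 cm, Ī = 0.3072 cm⁴.
Centroid: ȳ = ΣA·y / ΣA = 5.4187 cm.
Transfer each piece to the horizontal centroidal axis using Ī + A·d² with d = y − 5.4187:
  vertical leg: d = 2.3313 cm → contributes +315.65 cm⁴
  horizontal leg (remainder): d = -5.0187 cm → contributes +145.39 cm⁴
Total I = 461.04 cm⁴.

I_xx ≈ 461 cm⁴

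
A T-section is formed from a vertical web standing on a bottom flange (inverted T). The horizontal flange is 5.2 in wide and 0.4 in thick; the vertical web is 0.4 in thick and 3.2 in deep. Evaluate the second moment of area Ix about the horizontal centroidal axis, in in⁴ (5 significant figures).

Ix ≈ 3.6873 in⁴

Split into non-overlapping primitives; take the origin at the lower-left of the bounding box.
Flange: 5.2 × 0.4, A = 2.08 in², y = 0.2 in, Ī = 0.02773333 in⁴.
Web: 0.4 × 3.2, A = 1.28 in², y = 2 in, Ī = 1.092267 in⁴.
Centroid: ȳ = ΣA·y / ΣA = 0.8857143 in.
Transfer each piece to the horizontal centroidal axis using Ī + A·d² with d = y − 0.8857143:
  flange: d = -0.6857143 in → contributes +1.005758 in⁴
  web: d = 1.114286 in → contributes +2.681556 in⁴
Total I = 3.687314 in⁴.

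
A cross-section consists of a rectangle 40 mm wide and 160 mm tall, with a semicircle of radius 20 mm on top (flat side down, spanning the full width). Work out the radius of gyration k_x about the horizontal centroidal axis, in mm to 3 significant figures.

Break the section into simple shapes (no overlaps), measuring from the bottom-left corner of the bounding box.
Rectangular body: 40 × 160, A = 6 400 mm², y = 80 mm, Ī = 13 653 333 mm⁴.
Semicircular cap: semicircle r = 20, A = 628.32 mm², y = 168.49 mm, Ī = 17 561 mm⁴.
Centroid: ȳ = ΣA·y / ΣA = 87.911 mm.
Transfer each piece to the horizontal centroidal axis using Ī + A·d² with d = y − 87.911:
  rectangular body: d = -7.9107 mm → contributes +14 053 839 mm⁴
  semicircular cap: d = 80.578 mm → contributes +4 097 074 mm⁴
Total I = 18 150 912 mm⁴.
Radius of gyration: k = √(I/A) = √(18 150 912 / 7028.3) = 50.819 mm.

k_x ≈ 50.8 mm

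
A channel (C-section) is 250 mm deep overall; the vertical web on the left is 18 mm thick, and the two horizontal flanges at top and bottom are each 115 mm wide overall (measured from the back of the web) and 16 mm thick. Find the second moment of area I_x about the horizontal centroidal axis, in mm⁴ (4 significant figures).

Decompose the section into non-overlapping parts with the origin at the bottom-left of its bounding rectangle.
Web: 18 × 250, A = 4 500 mm², y = 125 mm, Ī = 23 437 500 mm⁴.
Top flange (beyond web): 97 × 16, A = 1 552 mm², y = 242 mm, Ī = 33109.3 mm⁴.
Bottom flange (beyond web): 97 × 16, A = 1 552 mm², y = 8 mm, Ī = 33109.3 mm⁴.
By symmetry the centroid is at mid-height, ȳ = 125 mm.
Transfer each piece to the horizontal centroidal axis using Ī + A·d² with d = y − 125:
  web: d = 0 mm → contributes +23 437 500 mm⁴
  top flange (beyond web): d = 117 mm → contributes +21 278 437 mm⁴
  bottom flange (beyond web): d = -117 mm → contributes +21 278 437 mm⁴
Total I = 65 994 375 mm⁴.

I_x ≈ 6.599 × 10⁷ mm⁴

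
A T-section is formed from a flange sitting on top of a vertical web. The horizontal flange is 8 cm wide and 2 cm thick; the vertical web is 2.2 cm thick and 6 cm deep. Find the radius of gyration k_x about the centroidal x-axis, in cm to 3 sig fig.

k_x ≈ 2.35 cm

Treat the section as a set of non-overlapping primitives; coordinates are from the bounding-box lower-left.
Flange: 8 × 2, A = 16 cm², y = 7 cm, Ī = 5.3333 cm⁴.
Web: 2.2 × 6, A = 13.2 cm², y = 3 cm, Ī = 39.6 cm⁴.
Centroid: ȳ = ΣA·y / ΣA = 5.1918 cm.
Transfer each piece to the centroidal x-axis using Ī + A·d² with d = y − 5.1918:
  flange: d = 1.8082 cm → contributes +57.648 cm⁴
  web: d = -2.1918 cm → contributes +103.01 cm⁴
Total I = 160.66 cm⁴.
Radius of gyration: k = √(I/A) = √(160.66 / 29.2) = 2.3456 cm.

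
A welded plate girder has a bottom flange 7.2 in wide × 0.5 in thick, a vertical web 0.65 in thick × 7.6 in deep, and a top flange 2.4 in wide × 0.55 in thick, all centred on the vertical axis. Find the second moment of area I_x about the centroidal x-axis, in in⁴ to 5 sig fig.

I_x ≈ 96.269 in⁴

Split into non-overlapping primitives; take the origin at the lower-left of the bounding box.
Bottom plate: 7.2 × 0.5, A = 3.6 in², y = 0.25 in, Ī = 0.075 in⁴.
Web plate: 0.65 × 7.6, A = 4.94 in², y = 4.3 in, Ī = 23.77787 in⁴.
Top plate: 2.4 × 0.55, A = 1.32 in², y = 8.375 in, Ī = 0.033275 in⁴.
Centroid: ȳ = ΣA·y / ΣA = 3.366836 in.
Transfer each piece to the centroidal x-axis using Ī + A·d² with d = y − 3.366836:
  bottom plate: d = -3.116836 in → contributes +35.04779 in⁴
  web plate: d = 0.9331643 in → contributes +28.0796 in⁴
  top plate: d = 5.008164 in → contributes +33.14113 in⁴
Total I = 96.26852 in⁴.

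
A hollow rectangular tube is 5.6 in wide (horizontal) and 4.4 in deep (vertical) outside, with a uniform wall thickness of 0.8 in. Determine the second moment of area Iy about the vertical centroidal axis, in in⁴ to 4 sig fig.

Iy ≈ 49.46 in⁴

Treat the section as a set of non-overlapping primitives; coordinates are from the bounding-box lower-left.
Outer rectangle: 5.6 × 4.4, A = 24.64 in², x = 2.8 in, Ī = 64.3925 in⁴.
Inner void (subtracted): 4 × 2.8, A = 11.2 in², x = 2.8 in, Ī = 14.9333 in⁴.
By symmetry the centroid is at mid-width, x̄ = 2.8 in.
All pieces are centred on the vertical centroidal axis, so I = ΣĪ (holes subtracted) = 49.4592 in⁴.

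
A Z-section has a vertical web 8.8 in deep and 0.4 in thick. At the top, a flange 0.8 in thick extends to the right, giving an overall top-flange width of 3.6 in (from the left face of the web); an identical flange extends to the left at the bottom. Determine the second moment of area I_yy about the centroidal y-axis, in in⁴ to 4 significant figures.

I_yy ≈ 21.00 in⁴

Treat the section as a set of non-overlapping primitives; coordinates are from the bounding-box lower-left.
Web: 0.4 × 8.8, A = 3.52 in², x = 3.4 in, Ī = 0.0469333 in⁴.
Top flange (beyond web): 3.2 × 0.8, A = 2.56 in², x = 5.2 in, Ī = 2.18453 in⁴.
Bottom flange (beyond web): 3.2 × 0.8, A = 2.56 in², x = 1.6 in, Ī = 2.18453 in⁴.
Centroid: x̄ = ΣA·x / ΣA = 3.4 in.
Transfer each piece to the centroidal y-axis using Ī + A·d² with d = x − 3.4:
  web: d = 0 in → contributes +0.0469333 in⁴
  top flange (beyond web): d = 1.8 in → contributes +10.4789 in⁴
  bottom flange (beyond web): d = -1.8 in → contributes +10.4789 in⁴
Total I = 21.0048 in⁴.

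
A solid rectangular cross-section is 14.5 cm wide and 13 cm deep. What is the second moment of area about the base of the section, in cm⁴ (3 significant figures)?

The section: 14.5 × 13, A = 188.5 cm², y = 6.5 cm, Ī = 2654.7 cm⁴.
Transfer it to the base of the section using Ī + A·d² with d = y − 0:
  the section: d = 6.5 cm → contributes +10 619 cm⁴
Total I = 10 619 cm⁴.

I_base ≈ 1.06 × 10⁴ cm⁴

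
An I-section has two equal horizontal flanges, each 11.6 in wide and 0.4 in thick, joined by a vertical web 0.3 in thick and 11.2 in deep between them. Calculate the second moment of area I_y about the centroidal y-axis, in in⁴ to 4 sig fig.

I_y ≈ 104.1 in⁴

Decompose the section into non-overlapping parts with the origin at the bottom-left of its bounding rectangle.
Bottom flange: 11.6 × 0.4, A = 4.64 in², x = 5.8 in, Ī = 52.0299 in⁴.
Web: 0.3 × 11.2, A = 3.36 in², x = 5.8 in, Ī = 0.0252 in⁴.
Top flange: 11.6 × 0.4, A = 4.64 in², x = 5.8 in, Ī = 52.0299 in⁴.
By symmetry the centroid is at mid-width, x̄ = 5.8 in.
All pieces are centred on the centroidal y-axis, so I = ΣĪ = 104.085 in⁴.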